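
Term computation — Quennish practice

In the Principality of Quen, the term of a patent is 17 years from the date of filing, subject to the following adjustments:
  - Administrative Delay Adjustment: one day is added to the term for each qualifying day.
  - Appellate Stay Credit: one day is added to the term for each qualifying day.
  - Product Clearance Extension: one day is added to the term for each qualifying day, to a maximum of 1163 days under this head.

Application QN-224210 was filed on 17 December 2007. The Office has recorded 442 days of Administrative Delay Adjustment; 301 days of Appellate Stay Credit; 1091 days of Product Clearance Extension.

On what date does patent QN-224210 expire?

2029-12-25

Base term: filing date + 17 years → 17 December 2024.
Administrative Delay Adjustment: +442 days → 4 March 2026.
Appellate Stay Credit: +301 days → 30 December 2026.
Product Clearance Extension: 1091 days (within the 1163-day cap) → +1091 days → 25 December 2029.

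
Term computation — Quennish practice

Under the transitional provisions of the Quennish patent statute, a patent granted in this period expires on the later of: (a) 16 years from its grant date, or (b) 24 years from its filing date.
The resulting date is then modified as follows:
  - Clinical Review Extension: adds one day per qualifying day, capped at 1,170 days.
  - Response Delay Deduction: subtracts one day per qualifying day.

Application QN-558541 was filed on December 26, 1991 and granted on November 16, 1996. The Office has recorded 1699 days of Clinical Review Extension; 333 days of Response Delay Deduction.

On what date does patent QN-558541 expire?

2018-04-11

(a) grant + 16 years → 16 November 2012.
(b) filing + 24 years → 26 December 2015.
Later of the two: 26 December 2015.
Clinical Review Extension: 1699 days claimed exceeds the 1170-day cap, so +1170 days → 10 March 2019.
Response Delay Deduction: −333 days → 11 April 2018.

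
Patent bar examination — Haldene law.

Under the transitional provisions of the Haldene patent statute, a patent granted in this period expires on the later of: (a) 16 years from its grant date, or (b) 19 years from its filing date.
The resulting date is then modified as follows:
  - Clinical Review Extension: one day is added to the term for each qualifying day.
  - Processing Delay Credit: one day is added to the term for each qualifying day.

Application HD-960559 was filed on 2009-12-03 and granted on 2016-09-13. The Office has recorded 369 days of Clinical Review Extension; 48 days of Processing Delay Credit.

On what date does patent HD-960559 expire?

November 4, 2033

(a) grant + 16 years → 13 September 2032.
(b) filing + 19 years → 3 December 2028.
Later of the two: 13 September 2032.
Clinical Review Extension: +369 days → 17 September 2033.
Processing Delay Credit: +48 days → 4 November 2033.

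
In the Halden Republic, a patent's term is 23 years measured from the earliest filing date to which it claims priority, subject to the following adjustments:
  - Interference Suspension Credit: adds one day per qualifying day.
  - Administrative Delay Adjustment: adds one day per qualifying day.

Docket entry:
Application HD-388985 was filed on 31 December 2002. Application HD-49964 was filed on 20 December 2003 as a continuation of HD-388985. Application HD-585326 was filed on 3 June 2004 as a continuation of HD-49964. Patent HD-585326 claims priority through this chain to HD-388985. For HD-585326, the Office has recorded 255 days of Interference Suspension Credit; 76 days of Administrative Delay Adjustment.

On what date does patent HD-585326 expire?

Earliest priority filing: 31 December 2002.
Base term: 31 December 2002 + 23 years → 31 December 2025.
Interference Suspension Credit: +255 days → 12 September 2026.
Administrative Delay Adjustment: +76 days → 27 November 2026.

November 27, 2026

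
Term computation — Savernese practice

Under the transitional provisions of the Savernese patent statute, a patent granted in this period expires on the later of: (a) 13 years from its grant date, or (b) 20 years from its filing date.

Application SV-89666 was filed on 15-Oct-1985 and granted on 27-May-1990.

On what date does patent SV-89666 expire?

2005-10-15

(a) grant + 13 years → 27 May 2003.
(b) filing + 20 years → 15 October 2005.
Later of the two: 15 October 2005.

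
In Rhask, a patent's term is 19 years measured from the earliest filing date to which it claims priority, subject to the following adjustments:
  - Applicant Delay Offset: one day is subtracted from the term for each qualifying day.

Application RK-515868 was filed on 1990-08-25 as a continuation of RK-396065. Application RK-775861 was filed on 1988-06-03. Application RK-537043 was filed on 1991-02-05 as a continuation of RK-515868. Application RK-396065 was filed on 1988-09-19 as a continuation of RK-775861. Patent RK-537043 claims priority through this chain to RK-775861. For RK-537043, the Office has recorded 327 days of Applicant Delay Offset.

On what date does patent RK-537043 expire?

2006-07-11

Earliest priority filing: 3 June 1988.
Base term: 3 June 1988 + 19 years → 3 June 2007.
Applicant Delay Offset: −327 days → 11 July 2006.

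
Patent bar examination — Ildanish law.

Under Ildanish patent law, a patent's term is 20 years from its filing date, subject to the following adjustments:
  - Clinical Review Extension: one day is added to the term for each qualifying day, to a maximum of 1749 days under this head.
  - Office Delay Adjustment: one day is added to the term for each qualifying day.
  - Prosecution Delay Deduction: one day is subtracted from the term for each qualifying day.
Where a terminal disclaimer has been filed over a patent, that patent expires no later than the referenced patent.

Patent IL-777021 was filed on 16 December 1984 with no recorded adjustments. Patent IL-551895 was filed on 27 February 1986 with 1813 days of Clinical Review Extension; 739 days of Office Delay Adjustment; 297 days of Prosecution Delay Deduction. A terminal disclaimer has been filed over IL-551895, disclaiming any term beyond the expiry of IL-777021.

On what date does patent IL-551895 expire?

2004-12-16

Natural term of IL-551895:
  Base: filing + 20 years → 27 February 2006.
  Clinical Review Extension: 1813 days claimed exceeds the 1749-day cap, so +1749 days → 12 December 2010.
  Office Delay Adjustment: +739 days → 20 December 2012.
  Prosecution Delay Deduction: −297 days → 27 February 2012.
Expiry of referenced patent IL-777021:
  Base: filing + 20 years → 16 December 2004.
Terminal disclaimer: IL-551895 expires on the earlier of 27 February 2012 and 16 December 2004.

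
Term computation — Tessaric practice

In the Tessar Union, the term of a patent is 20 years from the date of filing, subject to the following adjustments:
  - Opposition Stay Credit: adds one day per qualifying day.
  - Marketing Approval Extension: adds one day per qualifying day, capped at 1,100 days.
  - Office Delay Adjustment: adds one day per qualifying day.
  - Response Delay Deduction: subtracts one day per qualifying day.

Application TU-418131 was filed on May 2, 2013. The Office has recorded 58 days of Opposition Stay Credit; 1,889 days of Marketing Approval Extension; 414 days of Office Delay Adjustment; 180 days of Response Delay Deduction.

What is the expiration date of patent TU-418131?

2037-02-22

Base term: filing date + 20 years → 2 May 2033.
Opposition Stay Credit: +58 days → 29 June 2033.
Marketing Approval Extension: 1889 days claimed exceeds the 1100-day cap, so +1100 days → 3 July 2036.
Office Delay Adjustment: +414 days → 21 August 2037.
Response Delay Deduction: −180 days → 22 February 2037.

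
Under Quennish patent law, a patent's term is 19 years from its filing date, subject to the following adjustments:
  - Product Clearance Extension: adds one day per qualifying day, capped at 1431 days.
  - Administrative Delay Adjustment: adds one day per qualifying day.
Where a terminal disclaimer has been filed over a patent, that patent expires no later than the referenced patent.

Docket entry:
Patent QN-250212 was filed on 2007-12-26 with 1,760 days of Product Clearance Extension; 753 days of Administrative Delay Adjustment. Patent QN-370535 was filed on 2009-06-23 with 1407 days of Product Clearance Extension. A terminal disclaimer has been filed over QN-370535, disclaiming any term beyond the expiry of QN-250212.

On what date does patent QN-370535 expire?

2032-04-30

Natural term of QN-370535:
  Base: filing + 19 years → 23 June 2028.
  Product Clearance Extension: 1407 days (within the 1431-day cap) → +1407 days → 30 April 2032.
Expiry of referenced patent QN-250212:
  Base: filing + 19 years → 26 December 2026.
  Product Clearance Extension: 1760 days claimed exceeds the 1431-day cap, so +1431 days → 26 November 2030.
  Administrative Delay Adjustment: +753 days → 18 December 2032.
Terminal disclaimer: QN-370535 expires on the earlier of 30 April 2032 and 18 December 2032.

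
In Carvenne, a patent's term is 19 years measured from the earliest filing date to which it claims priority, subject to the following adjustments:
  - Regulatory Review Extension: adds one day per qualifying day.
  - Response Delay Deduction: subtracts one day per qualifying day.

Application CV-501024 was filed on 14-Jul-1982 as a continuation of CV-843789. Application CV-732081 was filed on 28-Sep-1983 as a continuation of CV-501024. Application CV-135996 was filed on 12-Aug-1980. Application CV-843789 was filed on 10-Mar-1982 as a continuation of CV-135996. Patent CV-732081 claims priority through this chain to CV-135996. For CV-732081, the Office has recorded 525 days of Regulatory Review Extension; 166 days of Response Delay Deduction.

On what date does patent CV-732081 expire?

August 5, 2000

Earliest priority filing: 12 August 1980.
Base term: 12 August 1980 + 19 years → 12 August 1999.
Regulatory Review Extension: +525 days → 18 January 2001.
Response Delay Deduction: −166 days → 5 August 2000.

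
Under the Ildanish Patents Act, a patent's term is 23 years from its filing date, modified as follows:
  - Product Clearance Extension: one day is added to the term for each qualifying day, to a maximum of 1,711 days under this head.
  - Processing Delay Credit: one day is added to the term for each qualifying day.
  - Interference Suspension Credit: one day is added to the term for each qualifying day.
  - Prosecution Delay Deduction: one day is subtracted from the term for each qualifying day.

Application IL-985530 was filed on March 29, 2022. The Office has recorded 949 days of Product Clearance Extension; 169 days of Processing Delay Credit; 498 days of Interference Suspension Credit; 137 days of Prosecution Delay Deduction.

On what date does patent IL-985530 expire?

2049-04-16

Base term: filing date + 23 years → 29 March 2045.
Product Clearance Extension: 949 days (within the 1711-day cap) → +949 days → 3 November 2047.
Processing Delay Credit: +169 days → 20 April 2048.
Interference Suspension Credit: +498 days → 31 August 2049.
Prosecution Delay Deduction: −137 days → 16 April 2049.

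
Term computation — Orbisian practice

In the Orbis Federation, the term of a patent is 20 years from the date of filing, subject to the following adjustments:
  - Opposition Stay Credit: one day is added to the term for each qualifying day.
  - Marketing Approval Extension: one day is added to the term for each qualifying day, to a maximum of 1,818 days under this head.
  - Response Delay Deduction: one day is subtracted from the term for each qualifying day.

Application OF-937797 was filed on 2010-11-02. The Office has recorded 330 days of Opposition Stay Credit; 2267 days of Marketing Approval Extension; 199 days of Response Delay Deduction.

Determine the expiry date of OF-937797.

2036-03-04

Base term: filing date + 20 years → 2 November 2030.
Opposition Stay Credit: +330 days → 28 September 2031.
Marketing Approval Extension: 2267 days claimed exceeds the 1818-day cap, so +1818 days → 19 September 2036.
Response Delay Deduction: −199 days → 4 March 2036.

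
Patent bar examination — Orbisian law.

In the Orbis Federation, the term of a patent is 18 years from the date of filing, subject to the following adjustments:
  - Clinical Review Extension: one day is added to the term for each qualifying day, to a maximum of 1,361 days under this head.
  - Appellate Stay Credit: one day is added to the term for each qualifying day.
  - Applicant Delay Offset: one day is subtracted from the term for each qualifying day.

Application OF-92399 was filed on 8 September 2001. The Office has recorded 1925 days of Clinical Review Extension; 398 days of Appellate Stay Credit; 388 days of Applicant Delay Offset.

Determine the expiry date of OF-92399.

Base term: filing date + 18 years → 8 September 2019.
Clinical Review Extension: 1925 days claimed exceeds the 1361-day cap, so +1361 days → 31 May 2023.
Appellate Stay Credit: +398 days → 2 July 2024.
Applicant Delay Offset: −388 days → 10 June 2023.

2023-06-10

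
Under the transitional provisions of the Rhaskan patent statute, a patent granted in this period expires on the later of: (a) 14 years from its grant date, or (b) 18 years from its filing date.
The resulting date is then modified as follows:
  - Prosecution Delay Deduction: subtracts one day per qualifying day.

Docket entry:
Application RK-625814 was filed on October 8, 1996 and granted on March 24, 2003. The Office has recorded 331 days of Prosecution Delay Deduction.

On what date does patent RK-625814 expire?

(a) grant + 14 years → 24 March 2017.
(b) filing + 18 years → 8 October 2014.
Later of the two: 24 March 2017.
Prosecution Delay Deduction: −331 days → 27 April 2016.

2016-04-27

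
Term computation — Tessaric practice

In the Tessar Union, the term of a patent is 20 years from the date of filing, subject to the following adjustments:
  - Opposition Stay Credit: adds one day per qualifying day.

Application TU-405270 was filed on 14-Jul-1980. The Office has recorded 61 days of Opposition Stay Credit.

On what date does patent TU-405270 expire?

Base term: filing date + 20 years → 14 July 2000.
Opposition Stay Credit: +61 days → 13 September 2000.

September 13, 2000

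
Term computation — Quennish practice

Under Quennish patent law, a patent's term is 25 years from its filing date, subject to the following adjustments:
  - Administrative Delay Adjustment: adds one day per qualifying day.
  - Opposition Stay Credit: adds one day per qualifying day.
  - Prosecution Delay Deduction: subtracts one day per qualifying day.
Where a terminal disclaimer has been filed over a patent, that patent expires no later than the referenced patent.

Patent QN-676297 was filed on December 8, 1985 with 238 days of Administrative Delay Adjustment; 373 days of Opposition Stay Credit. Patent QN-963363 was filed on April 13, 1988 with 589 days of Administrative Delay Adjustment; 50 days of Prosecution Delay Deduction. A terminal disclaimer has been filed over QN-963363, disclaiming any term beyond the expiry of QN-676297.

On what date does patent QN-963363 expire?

Natural term of QN-963363:
  Base: filing + 25 years → 13 April 2013.
  Administrative Delay Adjustment: +589 days → 23 November 2014.
  Prosecution Delay Deduction: −50 days → 4 October 2014.
Expiry of referenced patent QN-676297:
  Base: filing + 25 years → 8 December 2010.
  Administrative Delay Adjustment: +238 days → 3 August 2011.
  Opposition Stay Credit: +373 days → 10 August 2012.
Terminal disclaimer: QN-963363 expires on the earlier of 4 October 2014 and 10 August 2012.

2012-08-10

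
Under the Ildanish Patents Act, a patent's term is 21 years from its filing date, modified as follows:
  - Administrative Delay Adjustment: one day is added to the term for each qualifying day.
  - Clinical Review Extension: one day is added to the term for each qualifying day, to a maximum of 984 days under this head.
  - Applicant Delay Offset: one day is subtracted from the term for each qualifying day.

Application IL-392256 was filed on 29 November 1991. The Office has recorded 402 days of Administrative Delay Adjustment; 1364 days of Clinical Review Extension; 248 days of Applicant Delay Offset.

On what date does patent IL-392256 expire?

2016-01-11

Base term: filing date + 21 years → 29 November 2012.
Administrative Delay Adjustment: +402 days → 5 January 2014.
Clinical Review Extension: 1364 days claimed exceeds the 984-day cap, so +984 days → 15 September 2016.
Applicant Delay Offset: −248 days → 11 January 2016.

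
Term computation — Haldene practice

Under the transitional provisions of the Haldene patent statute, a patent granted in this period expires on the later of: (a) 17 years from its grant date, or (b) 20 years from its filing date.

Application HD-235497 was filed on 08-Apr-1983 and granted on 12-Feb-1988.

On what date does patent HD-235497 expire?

2005-02-12

(a) grant + 17 years → 12 February 2005.
(b) filing + 20 years → 8 April 2003.
Later of the two: 12 February 2005.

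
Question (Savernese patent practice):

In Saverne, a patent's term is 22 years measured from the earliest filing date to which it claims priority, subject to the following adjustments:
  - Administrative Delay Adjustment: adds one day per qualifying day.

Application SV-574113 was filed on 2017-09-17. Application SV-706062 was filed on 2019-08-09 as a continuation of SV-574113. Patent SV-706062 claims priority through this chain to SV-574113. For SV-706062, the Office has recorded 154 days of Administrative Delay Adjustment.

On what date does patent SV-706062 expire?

Earliest priority filing: 17 September 2017.
Base term: 17 September 2017 + 22 years → 17 September 2039.
Administrative Delay Adjustment: +154 days → 18 February 2040.

2040-02-18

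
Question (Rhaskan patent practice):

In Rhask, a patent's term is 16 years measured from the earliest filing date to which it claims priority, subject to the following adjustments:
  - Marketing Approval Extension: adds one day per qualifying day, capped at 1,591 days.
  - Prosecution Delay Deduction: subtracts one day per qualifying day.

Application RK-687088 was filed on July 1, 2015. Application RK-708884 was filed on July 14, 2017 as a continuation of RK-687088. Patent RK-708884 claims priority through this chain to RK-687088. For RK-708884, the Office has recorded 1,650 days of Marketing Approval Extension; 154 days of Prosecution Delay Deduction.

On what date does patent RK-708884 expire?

June 7, 2035

Earliest priority filing: 1 July 2015.
Base term: 1 July 2015 + 16 years → 1 July 2031.
Marketing Approval Extension: 1650 days claimed exceeds the 1591-day cap, so +1591 days → 8 November 2035.
Prosecution Delay Deduction: −154 days → 7 June 2035.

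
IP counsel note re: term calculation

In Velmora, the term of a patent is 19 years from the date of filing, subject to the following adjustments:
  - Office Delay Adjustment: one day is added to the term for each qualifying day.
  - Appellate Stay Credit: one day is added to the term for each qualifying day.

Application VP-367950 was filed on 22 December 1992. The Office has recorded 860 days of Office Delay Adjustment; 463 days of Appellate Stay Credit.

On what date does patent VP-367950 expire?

Base term: filing date + 19 years → 22 December 2011.
Office Delay Adjustment: +860 days → 30 April 2014.
Appellate Stay Credit: +463 days → 6 August 2015.

2015-08-06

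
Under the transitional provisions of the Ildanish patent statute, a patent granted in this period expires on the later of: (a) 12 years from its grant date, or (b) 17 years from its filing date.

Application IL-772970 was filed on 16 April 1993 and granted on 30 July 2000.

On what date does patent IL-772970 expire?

(a) grant + 12 years → 30 July 2012.
(b) filing + 17 years → 16 April 2010.
Later of the two: 30 July 2012.

2012-07-30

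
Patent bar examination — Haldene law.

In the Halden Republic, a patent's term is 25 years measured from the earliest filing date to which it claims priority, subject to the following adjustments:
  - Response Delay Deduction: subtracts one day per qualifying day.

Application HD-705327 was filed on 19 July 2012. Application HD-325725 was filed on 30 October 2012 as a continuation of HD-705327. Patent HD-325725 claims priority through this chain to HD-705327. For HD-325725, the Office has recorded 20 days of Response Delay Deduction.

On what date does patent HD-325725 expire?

2037-06-29

Earliest priority filing: 19 July 2012.
Base term: 19 July 2012 + 25 years → 19 July 2037.
Response Delay Deduction: −20 days → 29 June 2037.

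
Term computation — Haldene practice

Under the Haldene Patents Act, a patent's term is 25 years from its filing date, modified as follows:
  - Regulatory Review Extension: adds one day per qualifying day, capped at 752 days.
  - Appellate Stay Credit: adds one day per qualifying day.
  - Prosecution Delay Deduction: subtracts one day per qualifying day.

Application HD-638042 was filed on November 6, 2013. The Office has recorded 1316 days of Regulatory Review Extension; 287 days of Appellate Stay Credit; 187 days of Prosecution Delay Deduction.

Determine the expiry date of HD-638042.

March 7, 2041

Base term: filing date + 25 years → 6 November 2038.
Regulatory Review Extension: 1316 days claimed exceeds the 752-day cap, so +752 days → 27 November 2040.
Appellate Stay Credit: +287 days → 10 September 2041.
Prosecution Delay Deduction: −187 days → 7 March 2041.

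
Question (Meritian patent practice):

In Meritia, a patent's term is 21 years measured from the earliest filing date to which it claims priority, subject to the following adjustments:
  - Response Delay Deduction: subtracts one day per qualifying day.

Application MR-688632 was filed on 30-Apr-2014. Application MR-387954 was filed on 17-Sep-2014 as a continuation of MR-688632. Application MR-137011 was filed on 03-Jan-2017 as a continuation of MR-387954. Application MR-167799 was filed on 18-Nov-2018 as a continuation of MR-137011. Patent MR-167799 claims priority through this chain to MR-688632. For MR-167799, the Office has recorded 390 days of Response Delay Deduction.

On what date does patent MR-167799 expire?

2034-04-05

Earliest priority filing: 30 April 2014.
Base term: 30 April 2014 + 21 years → 30 April 2035.
Response Delay Deduction: −390 days → 5 April 2034.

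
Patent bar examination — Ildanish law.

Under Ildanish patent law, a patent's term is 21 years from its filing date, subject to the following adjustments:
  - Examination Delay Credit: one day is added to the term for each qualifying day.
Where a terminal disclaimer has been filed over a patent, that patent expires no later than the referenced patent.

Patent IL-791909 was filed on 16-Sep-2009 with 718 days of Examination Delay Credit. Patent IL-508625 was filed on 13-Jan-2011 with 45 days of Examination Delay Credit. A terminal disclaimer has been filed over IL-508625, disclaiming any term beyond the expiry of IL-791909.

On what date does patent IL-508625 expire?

Natural term of IL-508625:
  Base: filing + 21 years → 13 January 2032.
  Examination Delay Credit: +45 days → 27 February 2032.
Expiry of referenced patent IL-791909:
  Base: filing + 21 years → 16 September 2030.
  Examination Delay Credit: +718 days → 3 September 2032.
Terminal disclaimer: IL-508625 expires on the earlier of 27 February 2032 and 3 September 2032.

February 27, 2032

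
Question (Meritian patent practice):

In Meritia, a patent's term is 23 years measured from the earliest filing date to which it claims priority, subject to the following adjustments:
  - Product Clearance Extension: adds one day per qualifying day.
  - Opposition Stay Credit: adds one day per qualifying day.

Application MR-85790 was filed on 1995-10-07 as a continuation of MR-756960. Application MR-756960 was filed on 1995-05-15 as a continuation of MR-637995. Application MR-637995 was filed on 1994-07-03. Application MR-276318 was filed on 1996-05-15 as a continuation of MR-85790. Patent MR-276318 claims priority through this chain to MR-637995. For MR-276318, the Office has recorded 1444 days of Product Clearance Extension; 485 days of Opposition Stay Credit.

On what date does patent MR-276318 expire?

2022-10-14

Earliest priority filing: 3 July 1994.
Base term: 3 July 1994 + 23 years → 3 July 2017.
Product Clearance Extension: +1444 days → 16 June 2021.
Opposition Stay Credit: +485 days → 14 October 2022.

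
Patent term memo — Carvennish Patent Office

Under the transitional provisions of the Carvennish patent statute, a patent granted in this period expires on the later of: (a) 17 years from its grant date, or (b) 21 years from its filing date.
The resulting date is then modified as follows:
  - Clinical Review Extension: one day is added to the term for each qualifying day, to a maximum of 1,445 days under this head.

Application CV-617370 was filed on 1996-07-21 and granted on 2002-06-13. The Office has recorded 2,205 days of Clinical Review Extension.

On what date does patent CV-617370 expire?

2023-05-28

(a) grant + 17 years → 13 June 2019.
(b) filing + 21 years → 21 July 2017.
Later of the two: 13 June 2019.
Clinical Review Extension: 2205 days claimed exceeds the 1445-day cap, so +1445 days → 28 May 2023.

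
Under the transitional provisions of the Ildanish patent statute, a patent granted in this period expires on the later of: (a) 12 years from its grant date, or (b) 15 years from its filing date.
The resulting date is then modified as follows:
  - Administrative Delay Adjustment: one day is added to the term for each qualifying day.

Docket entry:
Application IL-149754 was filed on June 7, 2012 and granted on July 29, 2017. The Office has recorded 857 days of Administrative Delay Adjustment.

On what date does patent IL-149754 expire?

(a) grant + 12 years → 29 July 2029.
(b) filing + 15 years → 7 June 2027.
Later of the two: 29 July 2029.
Administrative Delay Adjustment: +857 days → 3 December 2031.

2031-12-03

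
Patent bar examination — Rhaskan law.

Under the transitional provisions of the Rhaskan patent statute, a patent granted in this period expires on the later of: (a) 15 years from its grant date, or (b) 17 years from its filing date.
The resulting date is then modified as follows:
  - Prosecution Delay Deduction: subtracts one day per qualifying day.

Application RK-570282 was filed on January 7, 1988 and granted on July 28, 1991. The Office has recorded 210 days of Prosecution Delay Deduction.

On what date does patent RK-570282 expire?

(a) grant + 15 years → 28 July 2006.
(b) filing + 17 years → 7 January 2005.
Later of the two: 28 July 2006.
Prosecution Delay Deduction: −210 days → 30 December 2005.

2005-12-30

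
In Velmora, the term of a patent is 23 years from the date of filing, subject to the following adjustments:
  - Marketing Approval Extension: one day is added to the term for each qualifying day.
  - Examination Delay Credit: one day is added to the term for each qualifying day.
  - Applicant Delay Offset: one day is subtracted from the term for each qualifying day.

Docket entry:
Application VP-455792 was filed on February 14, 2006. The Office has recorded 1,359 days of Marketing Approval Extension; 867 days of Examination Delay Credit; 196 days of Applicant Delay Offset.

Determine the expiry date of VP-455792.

2034-09-06

Base term: filing date + 23 years → 14 February 2029.
Marketing Approval Extension: +1359 days → 4 November 2032.
Examination Delay Credit: +867 days → 21 March 2035.
Applicant Delay Offset: −196 days → 6 September 2034.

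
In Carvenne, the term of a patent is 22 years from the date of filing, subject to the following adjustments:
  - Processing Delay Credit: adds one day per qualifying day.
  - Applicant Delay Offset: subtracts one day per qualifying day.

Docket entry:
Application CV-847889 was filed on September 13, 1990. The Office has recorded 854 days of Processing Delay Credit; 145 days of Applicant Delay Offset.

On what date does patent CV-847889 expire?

2014-08-23

Base term: filing date + 22 years → 13 September 2012.
Processing Delay Credit: +854 days → 15 January 2015.
Applicant Delay Offset: −145 days → 23 August 2014.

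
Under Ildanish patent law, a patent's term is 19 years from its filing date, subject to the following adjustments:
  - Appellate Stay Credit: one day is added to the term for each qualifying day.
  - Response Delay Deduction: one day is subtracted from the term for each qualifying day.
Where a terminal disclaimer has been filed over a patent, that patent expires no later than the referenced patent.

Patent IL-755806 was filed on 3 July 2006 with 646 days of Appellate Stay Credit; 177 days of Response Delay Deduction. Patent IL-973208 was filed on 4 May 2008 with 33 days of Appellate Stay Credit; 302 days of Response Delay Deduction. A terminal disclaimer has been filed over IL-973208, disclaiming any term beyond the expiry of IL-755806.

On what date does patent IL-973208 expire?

August 8, 2026

Natural term of IL-973208:
  Base: filing + 19 years → 4 May 2027.
  Appellate Stay Credit: +33 days → 6 June 2027.
  Response Delay Deduction: −302 days → 8 August 2026.
Expiry of referenced patent IL-755806:
  Base: filing + 19 years → 3 July 2025.
  Appellate Stay Credit: +646 days → 10 April 2027.
  Response Delay Deduction: −177 days → 15 October 2026.
Terminal disclaimer: IL-973208 expires on the earlier of 8 August 2026 and 15 October 2026.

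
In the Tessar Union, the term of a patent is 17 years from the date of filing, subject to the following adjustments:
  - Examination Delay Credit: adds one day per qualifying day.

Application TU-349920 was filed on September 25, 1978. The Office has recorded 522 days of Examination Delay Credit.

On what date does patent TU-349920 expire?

1997-02-28

Base term: filing date + 17 years → 25 September 1995.
Examination Delay Credit: +522 days → 28 February 1997.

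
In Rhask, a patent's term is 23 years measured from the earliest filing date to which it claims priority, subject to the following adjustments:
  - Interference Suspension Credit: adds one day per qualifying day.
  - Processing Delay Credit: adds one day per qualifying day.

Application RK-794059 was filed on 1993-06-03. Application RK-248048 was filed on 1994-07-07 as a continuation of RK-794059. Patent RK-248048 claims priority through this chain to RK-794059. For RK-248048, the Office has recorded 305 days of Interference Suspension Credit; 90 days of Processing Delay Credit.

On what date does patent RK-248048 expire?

Earliest priority filing: 3 June 1993.
Base term: 3 June 1993 + 23 years → 3 June 2016.
Interference Suspension Credit: +305 days → 4 April 2017.
Processing Delay Credit: +90 days → 3 July 2017.

2017-07-03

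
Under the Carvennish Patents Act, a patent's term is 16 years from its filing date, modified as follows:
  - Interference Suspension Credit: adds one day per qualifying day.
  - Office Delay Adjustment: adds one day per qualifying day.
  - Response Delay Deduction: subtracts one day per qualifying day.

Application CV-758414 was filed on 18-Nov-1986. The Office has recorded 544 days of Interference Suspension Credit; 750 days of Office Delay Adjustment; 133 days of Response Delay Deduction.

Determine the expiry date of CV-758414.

Base term: filing date + 16 years → 18 November 2002.
Interference Suspension Credit: +544 days → 15 May 2004.
Office Delay Adjustment: +750 days → 4 June 2006.
Response Delay Deduction: −133 days → 22 January 2006.

2006-01-22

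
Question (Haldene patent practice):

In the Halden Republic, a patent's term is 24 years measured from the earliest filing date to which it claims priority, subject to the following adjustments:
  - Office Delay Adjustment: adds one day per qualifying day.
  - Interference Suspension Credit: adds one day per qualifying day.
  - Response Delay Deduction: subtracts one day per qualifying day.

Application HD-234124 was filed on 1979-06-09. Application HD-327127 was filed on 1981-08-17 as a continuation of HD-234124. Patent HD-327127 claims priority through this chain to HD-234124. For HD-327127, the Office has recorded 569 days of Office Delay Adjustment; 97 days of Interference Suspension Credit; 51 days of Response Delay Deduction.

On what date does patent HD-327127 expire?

Earliest priority filing: 9 June 1979.
Base term: 9 June 1979 + 24 years → 9 June 2003.
Office Delay Adjustment: +569 days → 29 December 2004.
Interference Suspension Credit: +97 days → 5 April 2005.
Response Delay Deduction: −51 days → 13 February 2005.

February 13, 2005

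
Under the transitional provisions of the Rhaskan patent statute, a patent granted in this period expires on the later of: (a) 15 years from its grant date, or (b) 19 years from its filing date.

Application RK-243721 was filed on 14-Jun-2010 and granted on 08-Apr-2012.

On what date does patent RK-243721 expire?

2029-06-14

(a) grant + 15 years → 8 April 2027.
(b) filing + 19 years → 14 June 2029.
Later of the two: 14 June 2029.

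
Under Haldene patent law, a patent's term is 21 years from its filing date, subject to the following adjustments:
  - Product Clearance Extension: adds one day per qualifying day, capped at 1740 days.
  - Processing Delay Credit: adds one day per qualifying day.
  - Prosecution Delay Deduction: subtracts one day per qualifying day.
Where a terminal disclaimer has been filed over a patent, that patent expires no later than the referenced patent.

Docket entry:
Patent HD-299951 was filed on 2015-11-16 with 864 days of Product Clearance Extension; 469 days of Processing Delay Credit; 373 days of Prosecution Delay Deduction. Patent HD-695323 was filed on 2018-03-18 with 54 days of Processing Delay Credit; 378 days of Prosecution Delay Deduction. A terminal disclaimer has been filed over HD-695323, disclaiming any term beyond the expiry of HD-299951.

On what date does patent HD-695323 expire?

2038-04-28

Natural term of HD-695323:
  Base: filing + 21 years → 18 March 2039.
  Processing Delay Credit: +54 days → 11 May 2039.
  Prosecution Delay Deduction: −378 days → 28 April 2038.
Expiry of referenced patent HD-299951:
  Base: filing + 21 years → 16 November 2036.
  Product Clearance Extension: 864 days (within the 1740-day cap) → +864 days → 30 March 2039.
  Processing Delay Credit: +469 days → 11 July 2040.
  Prosecution Delay Deduction: −373 days → 4 July 2039.
Terminal disclaimer: HD-695323 expires on the earlier of 28 April 2038 and 4 July 2039.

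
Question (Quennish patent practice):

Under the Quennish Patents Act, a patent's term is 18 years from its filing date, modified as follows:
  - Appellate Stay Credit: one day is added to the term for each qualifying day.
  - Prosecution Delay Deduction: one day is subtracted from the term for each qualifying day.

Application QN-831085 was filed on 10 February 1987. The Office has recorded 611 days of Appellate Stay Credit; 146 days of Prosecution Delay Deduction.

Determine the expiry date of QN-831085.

May 21, 2006

Base term: filing date + 18 years → 10 February 2005.
Appellate Stay Credit: +611 days → 14 October 2006.
Prosecution Delay Deduction: −146 days → 21 May 2006.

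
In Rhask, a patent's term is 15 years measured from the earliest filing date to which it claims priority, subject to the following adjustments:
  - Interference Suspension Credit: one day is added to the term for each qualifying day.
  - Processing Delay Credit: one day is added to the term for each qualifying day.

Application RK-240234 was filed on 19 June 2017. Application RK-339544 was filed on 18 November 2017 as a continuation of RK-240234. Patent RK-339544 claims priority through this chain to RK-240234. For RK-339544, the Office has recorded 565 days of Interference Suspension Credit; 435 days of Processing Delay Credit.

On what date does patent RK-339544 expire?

2035-03-16

Earliest priority filing: 19 June 2017.
Base term: 19 June 2017 + 15 years → 19 June 2032.
Interference Suspension Credit: +565 days → 5 January 2034.
Processing Delay Credit: +435 days → 16 March 2035.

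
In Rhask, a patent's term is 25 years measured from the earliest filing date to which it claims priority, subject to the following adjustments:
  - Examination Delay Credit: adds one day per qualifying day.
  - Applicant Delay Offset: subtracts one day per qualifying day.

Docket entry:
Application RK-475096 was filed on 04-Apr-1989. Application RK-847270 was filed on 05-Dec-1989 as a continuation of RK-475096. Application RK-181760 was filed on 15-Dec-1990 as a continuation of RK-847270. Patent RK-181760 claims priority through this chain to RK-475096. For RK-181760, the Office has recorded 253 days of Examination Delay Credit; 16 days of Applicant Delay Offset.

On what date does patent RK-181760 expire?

2014-11-27

Earliest priority filing: 4 April 1989.
Base term: 4 April 1989 + 25 years → 4 April 2014.
Examination Delay Credit: +253 days → 13 December 2014.
Applicant Delay Offset: −16 days → 27 November 2014.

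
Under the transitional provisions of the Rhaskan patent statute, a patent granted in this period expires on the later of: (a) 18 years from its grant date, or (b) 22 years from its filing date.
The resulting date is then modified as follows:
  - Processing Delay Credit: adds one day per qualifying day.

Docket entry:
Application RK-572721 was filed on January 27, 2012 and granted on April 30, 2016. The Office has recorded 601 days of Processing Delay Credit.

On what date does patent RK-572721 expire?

(a) grant + 18 years → 30 April 2034.
(b) filing + 22 years → 27 January 2034.
Later of the two: 30 April 2034.
Processing Delay Credit: +601 days → 22 December 2035.

2035-12-22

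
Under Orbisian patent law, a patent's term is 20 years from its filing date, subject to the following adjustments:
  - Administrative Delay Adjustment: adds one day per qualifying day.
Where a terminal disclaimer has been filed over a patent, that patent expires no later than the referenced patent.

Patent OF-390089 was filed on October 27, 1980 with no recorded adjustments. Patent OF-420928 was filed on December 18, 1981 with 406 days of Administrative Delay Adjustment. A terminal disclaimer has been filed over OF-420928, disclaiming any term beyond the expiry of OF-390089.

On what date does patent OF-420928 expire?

October 27, 2000

Natural term of OF-420928:
  Base: filing + 20 years → 18 December 2001.
  Administrative Delay Adjustment: +406 days → 28 January 2003.
Expiry of referenced patent OF-390089:
  Base: filing + 20 years → 27 October 2000.
Terminal disclaimer: OF-420928 expires on the earlier of 28 January 2003 and 27 October 2000.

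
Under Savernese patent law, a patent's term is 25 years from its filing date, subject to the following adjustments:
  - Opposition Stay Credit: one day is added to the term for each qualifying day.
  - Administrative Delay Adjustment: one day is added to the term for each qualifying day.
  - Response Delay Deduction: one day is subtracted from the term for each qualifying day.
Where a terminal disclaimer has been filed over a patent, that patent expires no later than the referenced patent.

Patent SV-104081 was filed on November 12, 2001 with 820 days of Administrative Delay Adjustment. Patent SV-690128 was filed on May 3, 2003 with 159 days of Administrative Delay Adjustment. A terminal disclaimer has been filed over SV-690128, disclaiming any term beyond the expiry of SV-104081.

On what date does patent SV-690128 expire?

2028-10-09

Natural term of SV-690128:
  Base: filing + 25 years → 3 May 2028.
  Administrative Delay Adjustment: +159 days → 9 October 2028.
Expiry of referenced patent SV-104081:
  Base: filing + 25 years → 12 November 2026.
  Administrative Delay Adjustment: +820 days → 9 February 2029.
Terminal disclaimer: SV-690128 expires on the earlier of 9 October 2028 and 9 February 2029.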